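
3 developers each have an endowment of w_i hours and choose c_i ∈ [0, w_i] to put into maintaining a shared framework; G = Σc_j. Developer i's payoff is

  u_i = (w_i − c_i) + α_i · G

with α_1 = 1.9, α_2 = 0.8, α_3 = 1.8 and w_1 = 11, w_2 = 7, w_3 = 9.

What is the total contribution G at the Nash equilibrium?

20

∂u_i/∂c_i = α_i − 1, so developer i contributes w_i if α_i > 1, else 0.
α_i > 1 for i ∈ {1, 3}; NE contributions (11, 0, 9), G = 20.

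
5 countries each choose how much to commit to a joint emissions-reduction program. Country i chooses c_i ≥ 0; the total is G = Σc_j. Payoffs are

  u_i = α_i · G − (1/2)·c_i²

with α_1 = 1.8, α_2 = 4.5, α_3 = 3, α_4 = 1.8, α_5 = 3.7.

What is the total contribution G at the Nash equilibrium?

Country i's FOC: ∂u_i/∂c_i = α_i − c_i = 0, so c_i* = α_i.
NE contributions = (1.8, 4.5, 3, 1.8, 3.7); G = 14.8.

14.8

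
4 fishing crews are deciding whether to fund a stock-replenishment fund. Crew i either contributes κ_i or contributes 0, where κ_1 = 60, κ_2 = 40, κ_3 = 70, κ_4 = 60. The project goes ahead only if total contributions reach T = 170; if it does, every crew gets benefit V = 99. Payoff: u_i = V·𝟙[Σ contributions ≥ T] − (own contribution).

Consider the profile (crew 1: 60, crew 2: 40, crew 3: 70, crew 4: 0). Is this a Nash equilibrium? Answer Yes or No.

Total = 170 ≥ 170: provided.
Crew 1 (pledges 60, payoff 39): dropping to 0 → total 110, payoff 0. No gain.
Crew 2 (pledges 40, payoff 59): dropping to 0 → total 130, payoff 0. No gain.
Crew 3 (pledges 70, payoff 29): dropping to 0 → total 100, payoff 0. No gain.
Crew 4 (pledges 0, payoff 99): pledging 60 → total 230, payoff 39. No gain.

Yes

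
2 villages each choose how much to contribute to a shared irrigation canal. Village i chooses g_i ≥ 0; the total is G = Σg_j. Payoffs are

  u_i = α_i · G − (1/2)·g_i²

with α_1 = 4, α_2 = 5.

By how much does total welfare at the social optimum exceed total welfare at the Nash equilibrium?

Village i's FOC: ∂u_i/∂g_i = α_i − g_i = 0, so g_i* = α_i.
NE contributions = (4, 5); G = 9.
W^NE = (Σα)·G − ½Σα_i² = 9² − ½·41 = 60.5.
Planner sets g_i = Σα_j = 9 for every i, so G^SO = 2·9 = 18.
W^SO = (Σα)·G^SO − ½·2·(Σα)² = (2/2)·9² = 81.
Deadweight loss = W^SO − W^NE = 20.5.

20.5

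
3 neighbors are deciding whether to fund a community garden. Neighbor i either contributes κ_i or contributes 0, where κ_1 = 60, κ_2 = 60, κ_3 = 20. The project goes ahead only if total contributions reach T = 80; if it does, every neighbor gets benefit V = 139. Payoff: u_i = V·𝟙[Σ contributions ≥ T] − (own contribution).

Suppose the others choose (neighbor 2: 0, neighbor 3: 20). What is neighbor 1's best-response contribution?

60

Others' total = 20. Contributing 60 brings total to 80 ≥ 80: gain V − κ_1 = 79.
Best response: 60.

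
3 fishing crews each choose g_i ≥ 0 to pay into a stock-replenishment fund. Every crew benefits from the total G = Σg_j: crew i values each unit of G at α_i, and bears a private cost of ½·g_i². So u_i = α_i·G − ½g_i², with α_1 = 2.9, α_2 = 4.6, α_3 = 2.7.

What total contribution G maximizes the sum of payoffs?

30.6

Planner FOC: ∂(Σu_j)/∂g_i = (Σα_j) − g_i = 0, so g_i^SO = Σα_j = 10.2 for every i; G^SO = 30.6.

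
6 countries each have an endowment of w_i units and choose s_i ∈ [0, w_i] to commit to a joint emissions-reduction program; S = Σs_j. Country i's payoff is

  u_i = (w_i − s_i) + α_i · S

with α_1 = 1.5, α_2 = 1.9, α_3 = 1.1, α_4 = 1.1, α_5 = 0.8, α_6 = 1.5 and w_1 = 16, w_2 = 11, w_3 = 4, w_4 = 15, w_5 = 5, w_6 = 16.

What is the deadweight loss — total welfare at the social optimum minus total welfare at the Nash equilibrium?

∂u_i/∂s_i = α_i − 1, so country i contributes w_i if α_i > 1, else 0.
α_i > 1 for i ∈ {1, 2, 3, 4, 6}; NE contributions (16, 11, 4, 15, 0, 16), S = 62.
W^NE = Σw_i − S^NE + (Σα_i)·S^NE = 67 + 6.9·62 = 494.8.
Planner: ∂(Σu_j)/∂s_i = Σα_j − 1 = 6.9 > 0, so everyone contributes w_i; S^SO = 67, W^SO = 67 + 6.9·67 = 529.3.
Deadweight loss = 34.5.

34.5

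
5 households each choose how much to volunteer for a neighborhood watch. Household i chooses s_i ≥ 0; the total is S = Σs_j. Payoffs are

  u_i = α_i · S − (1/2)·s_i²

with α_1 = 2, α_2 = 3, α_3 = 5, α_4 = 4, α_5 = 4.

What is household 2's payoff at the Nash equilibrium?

49.5

Household i's FOC: ∂u_i/∂s_i = α_i − s_i = 0, so s_i* = α_i.
NE contributions = (2, 3, 5, 4, 4); S = 18.
u_2 = α_2·S − ½·(s_2)² = 3·18 − ½·3² = 49.5.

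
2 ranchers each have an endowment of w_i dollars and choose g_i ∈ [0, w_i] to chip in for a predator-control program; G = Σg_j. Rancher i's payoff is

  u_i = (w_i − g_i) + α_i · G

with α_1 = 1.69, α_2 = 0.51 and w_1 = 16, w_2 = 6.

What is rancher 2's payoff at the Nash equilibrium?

∂u_i/∂g_i = α_i − 1, so rancher i contributes w_i if α_i > 1, else 0.
α_i > 1 for i ∈ {1}; NE contributions (16, 0), G = 16.
u_2 = (6 − 0) + 0.51·16 = 14.16.

14.16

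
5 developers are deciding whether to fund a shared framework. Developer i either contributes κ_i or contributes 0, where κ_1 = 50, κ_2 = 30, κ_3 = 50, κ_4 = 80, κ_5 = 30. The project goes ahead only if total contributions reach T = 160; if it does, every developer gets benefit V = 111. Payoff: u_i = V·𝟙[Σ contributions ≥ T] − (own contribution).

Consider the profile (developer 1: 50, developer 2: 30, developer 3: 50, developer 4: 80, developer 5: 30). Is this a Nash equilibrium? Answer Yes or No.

No

Total = 240 ≥ 160: provided.
Developer 1 (pledges 50, payoff 61): dropping to 0 → total 190, payoff 111. Profitable deviation.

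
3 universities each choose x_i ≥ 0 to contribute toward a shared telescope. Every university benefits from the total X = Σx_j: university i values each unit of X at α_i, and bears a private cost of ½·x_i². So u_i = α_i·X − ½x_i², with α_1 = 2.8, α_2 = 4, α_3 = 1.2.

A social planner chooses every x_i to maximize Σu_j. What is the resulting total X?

Planner FOC: ∂(Σu_j)/∂x_i = (Σα_j) − x_i = 0, so x_i^SO = Σα_j = 8 for every i; X^SO = 24.

24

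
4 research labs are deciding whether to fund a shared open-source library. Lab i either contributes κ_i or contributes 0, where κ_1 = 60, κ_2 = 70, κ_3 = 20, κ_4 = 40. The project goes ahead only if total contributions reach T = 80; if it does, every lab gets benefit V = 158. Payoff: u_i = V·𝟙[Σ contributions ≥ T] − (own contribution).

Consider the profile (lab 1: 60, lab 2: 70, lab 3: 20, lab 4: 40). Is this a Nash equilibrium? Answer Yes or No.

No

Total = 190 ≥ 80: provided.
Lab 1 (pledges 60, payoff 98): dropping to 0 → total 130, payoff 158. Profitable deviation.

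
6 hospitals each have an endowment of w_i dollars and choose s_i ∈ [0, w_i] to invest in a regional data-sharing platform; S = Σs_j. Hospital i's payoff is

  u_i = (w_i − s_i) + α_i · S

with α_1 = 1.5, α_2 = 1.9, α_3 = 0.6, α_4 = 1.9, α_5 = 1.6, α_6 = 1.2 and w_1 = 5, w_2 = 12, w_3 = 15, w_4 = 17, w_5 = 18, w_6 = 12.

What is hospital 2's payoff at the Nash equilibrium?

∂u_i/∂s_i = α_i − 1, so hospital i contributes w_i if α_i > 1, else 0.
α_i > 1 for i ∈ {1, 2, 4, 5, 6}; NE contributions (5, 12, 0, 17, 18, 12), S = 64.
u_2 = (12 − 12) + 1.9·64 = 121.6.

121.6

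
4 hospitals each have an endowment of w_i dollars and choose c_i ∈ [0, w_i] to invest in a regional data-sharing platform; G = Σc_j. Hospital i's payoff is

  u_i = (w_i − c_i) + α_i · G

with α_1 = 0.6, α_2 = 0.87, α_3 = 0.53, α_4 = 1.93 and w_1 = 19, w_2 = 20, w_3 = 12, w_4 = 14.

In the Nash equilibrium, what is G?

14

∂u_i/∂c_i = α_i − 1, so hospital i contributes w_i if α_i > 1, else 0.
α_i > 1 for i ∈ {4}; NE contributions (0, 0, 0, 14), G = 14.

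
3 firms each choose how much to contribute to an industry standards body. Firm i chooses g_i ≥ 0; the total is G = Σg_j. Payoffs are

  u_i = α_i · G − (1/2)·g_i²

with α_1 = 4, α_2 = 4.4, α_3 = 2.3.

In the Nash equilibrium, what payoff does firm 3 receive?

Firm i's FOC: ∂u_i/∂g_i = α_i − g_i = 0, so g_i* = α_i.
NE contributions = (4, 4.4, 2.3); G = 10.7.
u_3 = α_3·G − ½·(g_3)² = 2.3·10.7 − ½·2.3² = 21.965.

21.965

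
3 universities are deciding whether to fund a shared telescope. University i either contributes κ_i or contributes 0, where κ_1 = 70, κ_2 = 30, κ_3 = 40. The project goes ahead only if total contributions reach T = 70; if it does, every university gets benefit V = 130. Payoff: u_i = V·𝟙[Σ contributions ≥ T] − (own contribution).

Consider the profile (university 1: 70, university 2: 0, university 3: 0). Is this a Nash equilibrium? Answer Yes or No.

Yes

Total = 70 ≥ 70: provided.
University 1 (pledges 70, payoff 60): dropping to 0 → total 0, payoff 0. No gain.
University 2 (pledges 0, payoff 130): pledging 30 → total 100, payoff 100. No gain.
University 3 (pledges 0, payoff 130): pledging 40 → total 110, payoff 90. No gain.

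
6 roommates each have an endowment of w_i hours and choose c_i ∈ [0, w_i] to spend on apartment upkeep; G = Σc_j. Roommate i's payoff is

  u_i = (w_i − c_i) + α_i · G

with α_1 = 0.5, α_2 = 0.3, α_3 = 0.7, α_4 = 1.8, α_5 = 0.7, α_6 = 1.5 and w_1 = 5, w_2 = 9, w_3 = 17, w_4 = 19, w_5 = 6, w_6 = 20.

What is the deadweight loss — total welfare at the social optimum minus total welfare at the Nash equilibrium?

166.5

∂u_i/∂c_i = α_i − 1, so roommate i contributes w_i if α_i > 1, else 0.
α_i > 1 for i ∈ {4, 6}; NE contributions (0, 0, 0, 19, 0, 20), G = 39.
W^NE = Σw_i − G^NE + (Σα_i)·G^NE = 76 + 4.5·39 = 251.5.
Planner: ∂(Σu_j)/∂c_i = Σα_j − 1 = 4.5 > 0, so everyone contributes w_i; G^SO = 76, W^SO = 76 + 4.5·76 = 418.
Deadweight loss = 166.5.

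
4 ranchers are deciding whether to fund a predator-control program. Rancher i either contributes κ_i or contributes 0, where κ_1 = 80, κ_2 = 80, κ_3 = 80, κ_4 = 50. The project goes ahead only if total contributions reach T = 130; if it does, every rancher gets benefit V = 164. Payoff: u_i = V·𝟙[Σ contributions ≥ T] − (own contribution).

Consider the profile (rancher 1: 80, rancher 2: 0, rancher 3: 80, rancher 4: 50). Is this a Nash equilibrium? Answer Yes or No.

Total = 210 ≥ 130: provided.
Rancher 1 (pledges 80, payoff 84): dropping to 0 → total 130, payoff 164. Profitable deviation.

No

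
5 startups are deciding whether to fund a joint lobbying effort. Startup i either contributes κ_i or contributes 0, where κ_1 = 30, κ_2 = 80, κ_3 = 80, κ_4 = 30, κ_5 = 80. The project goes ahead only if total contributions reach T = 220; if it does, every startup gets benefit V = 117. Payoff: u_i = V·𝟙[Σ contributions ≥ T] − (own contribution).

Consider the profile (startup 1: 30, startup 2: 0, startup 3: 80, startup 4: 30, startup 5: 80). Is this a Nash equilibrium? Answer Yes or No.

Yes

Total = 220 ≥ 220: provided.
Startup 1 (pledges 30, payoff 87): dropping to 0 → total 190, payoff 0. No gain.
Startup 2 (pledges 0, payoff 117): pledging 80 → total 300, payoff 37. No gain.
Startup 3 (pledges 80, payoff 37): dropping to 0 → total 140, payoff 0. No gain.
Startup 4 (pledges 30, payoff 87): dropping to 0 → total 190, payoff 0. No gain.
Startup 5 (pledges 80, payoff 37): dropping to 0 → total 140, payoff 0. No gain.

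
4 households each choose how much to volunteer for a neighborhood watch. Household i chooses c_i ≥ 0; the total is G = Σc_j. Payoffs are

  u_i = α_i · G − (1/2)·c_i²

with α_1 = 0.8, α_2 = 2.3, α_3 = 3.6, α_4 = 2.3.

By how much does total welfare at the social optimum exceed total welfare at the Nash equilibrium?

Household i's FOC: ∂u_i/∂c_i = α_i − c_i = 0, so c_i* = α_i.
NE contributions = (0.8, 2.3, 3.6, 2.3); G = 9.
W^NE = (Σα)·G − ½Σα_i² = 9² − ½·24.18 = 68.91.
Planner sets c_i = Σα_j = 9 for every i, so G^SO = 4·9 = 36.
W^SO = (Σα)·G^SO − ½·4·(Σα)² = (4/2)·9² = 162.
Deadweight loss = W^SO − W^NE = 93.09.

93.09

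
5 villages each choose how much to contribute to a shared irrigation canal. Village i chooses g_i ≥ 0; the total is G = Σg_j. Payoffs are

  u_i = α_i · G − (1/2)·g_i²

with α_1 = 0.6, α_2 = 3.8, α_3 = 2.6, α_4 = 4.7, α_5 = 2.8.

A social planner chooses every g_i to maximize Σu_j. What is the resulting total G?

72.5

Planner FOC: ∂(Σu_j)/∂g_i = (Σα_j) − g_i = 0, so g_i^SO = Σα_j = 14.5 for every i; G^SO = 72.5.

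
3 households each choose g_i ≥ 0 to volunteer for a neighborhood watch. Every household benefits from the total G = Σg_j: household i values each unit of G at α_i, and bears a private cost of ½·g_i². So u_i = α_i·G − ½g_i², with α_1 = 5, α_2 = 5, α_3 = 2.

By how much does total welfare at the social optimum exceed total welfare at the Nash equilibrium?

99

Household i's FOC: ∂u_i/∂g_i = α_i − g_i = 0, so g_i* = α_i.
NE contributions = (5, 5, 2); G = 12.
W^NE = (Σα)·G − ½Σα_i² = 12² − ½·54 = 117.
Planner sets g_i = Σα_j = 12 for every i, so G^SO = 3·12 = 36.
W^SO = (Σα)·G^SO − ½·3·(Σα)² = (3/2)·12² = 216.
Deadweight loss = W^SO − W^NE = 99.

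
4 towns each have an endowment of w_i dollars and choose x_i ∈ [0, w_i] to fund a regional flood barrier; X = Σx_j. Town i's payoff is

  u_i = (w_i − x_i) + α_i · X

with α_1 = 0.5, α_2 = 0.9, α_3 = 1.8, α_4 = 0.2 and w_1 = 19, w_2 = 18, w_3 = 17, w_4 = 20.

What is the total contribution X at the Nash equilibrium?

∂u_i/∂x_i = α_i − 1, so town i contributes w_i if α_i > 1, else 0.
α_i > 1 for i ∈ {3}; NE contributions (0, 0, 17, 0), X = 17.

17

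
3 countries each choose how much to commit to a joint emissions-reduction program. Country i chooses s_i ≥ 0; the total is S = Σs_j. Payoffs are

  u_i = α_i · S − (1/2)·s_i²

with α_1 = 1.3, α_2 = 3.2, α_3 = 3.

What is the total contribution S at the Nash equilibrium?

7.5

Country i's FOC: ∂u_i/∂s_i = α_i − s_i = 0, so s_i* = α_i.
NE contributions = (1.3, 3.2, 3); S = 7.5.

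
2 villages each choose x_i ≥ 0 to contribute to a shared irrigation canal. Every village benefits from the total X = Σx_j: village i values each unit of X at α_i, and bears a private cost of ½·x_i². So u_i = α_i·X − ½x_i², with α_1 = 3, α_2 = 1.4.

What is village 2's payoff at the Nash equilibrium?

5.18

Village i's FOC: ∂u_i/∂x_i = α_i − x_i = 0, so x_i* = α_i.
NE contributions = (3, 1.4); X = 4.4.
u_2 = α_2·X − ½·(x_2)² = 1.4·4.4 − ½·1.4² = 5.18.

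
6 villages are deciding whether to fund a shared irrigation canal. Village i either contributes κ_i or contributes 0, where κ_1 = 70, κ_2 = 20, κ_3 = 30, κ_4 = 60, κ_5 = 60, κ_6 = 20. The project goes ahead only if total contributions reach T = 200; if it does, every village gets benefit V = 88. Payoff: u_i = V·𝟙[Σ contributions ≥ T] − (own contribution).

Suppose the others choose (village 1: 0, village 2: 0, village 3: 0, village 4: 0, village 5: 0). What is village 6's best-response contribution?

0

Others' total = 0. Even contributing 20 gives 20 < 200: no benefit either way.
Best response: 0.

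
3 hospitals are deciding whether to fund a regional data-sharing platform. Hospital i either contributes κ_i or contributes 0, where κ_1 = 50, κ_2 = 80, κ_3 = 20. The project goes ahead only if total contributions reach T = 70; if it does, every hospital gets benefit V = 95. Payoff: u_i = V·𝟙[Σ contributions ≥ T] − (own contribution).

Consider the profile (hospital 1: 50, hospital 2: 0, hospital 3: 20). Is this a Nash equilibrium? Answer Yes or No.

Yes

Total = 70 ≥ 70: provided.
Hospital 1 (pledges 50, payoff 45): dropping to 0 → total 20, payoff 0. No gain.
Hospital 2 (pledges 0, payoff 95): pledging 80 → total 150, payoff 15. No gain.
Hospital 3 (pledges 20, payoff 75): dropping to 0 → total 50, payoff 0. No gain.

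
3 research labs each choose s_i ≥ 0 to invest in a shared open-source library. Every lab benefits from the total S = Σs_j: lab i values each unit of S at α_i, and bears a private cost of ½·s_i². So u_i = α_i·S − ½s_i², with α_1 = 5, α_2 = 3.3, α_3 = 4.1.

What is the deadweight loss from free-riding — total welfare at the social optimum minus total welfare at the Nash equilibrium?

103.23

Lab i's FOC: ∂u_i/∂s_i = α_i − s_i = 0, so s_i* = α_i.
NE contributions = (5, 3.3, 4.1); S = 12.4.
W^NE = (Σα)·S − ½Σα_i² = 12.4² − ½·52.7 = 127.41.
Planner sets s_i = Σα_j = 12.4 for every i, so S^SO = 3·12.4 = 37.2.
W^SO = (Σα)·S^SO − ½·3·(Σα)² = (3/2)·12.4² = 230.64.
Deadweight loss = W^SO − W^NE = 103.23.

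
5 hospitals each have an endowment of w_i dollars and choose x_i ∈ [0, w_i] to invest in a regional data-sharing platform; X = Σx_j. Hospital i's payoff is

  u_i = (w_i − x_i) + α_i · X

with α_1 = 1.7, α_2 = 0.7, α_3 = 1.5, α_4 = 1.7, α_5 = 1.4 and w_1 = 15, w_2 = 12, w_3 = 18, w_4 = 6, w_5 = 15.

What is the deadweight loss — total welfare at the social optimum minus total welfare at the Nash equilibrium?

∂u_i/∂x_i = α_i − 1, so hospital i contributes w_i if α_i > 1, else 0.
α_i > 1 for i ∈ {1, 3, 4, 5}; NE contributions (15, 0, 18, 6, 15), X = 54.
W^NE = Σw_i − X^NE + (Σα_i)·X^NE = 66 + 6·54 = 390.
Planner: ∂(Σu_j)/∂x_i = Σα_j − 1 = 6 > 0, so everyone contributes w_i; X^SO = 66, W^SO = 66 + 6·66 = 462.
Deadweight loss = 72.

72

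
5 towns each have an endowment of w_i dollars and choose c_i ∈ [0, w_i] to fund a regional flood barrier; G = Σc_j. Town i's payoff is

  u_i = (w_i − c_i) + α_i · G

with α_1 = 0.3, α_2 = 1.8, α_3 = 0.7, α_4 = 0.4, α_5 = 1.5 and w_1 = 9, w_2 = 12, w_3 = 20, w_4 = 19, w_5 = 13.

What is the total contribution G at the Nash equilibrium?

25

∂u_i/∂c_i = α_i − 1, so town i contributes w_i if α_i > 1, else 0.
α_i > 1 for i ∈ {2, 5}; NE contributions (0, 12, 0, 0, 13), G = 25.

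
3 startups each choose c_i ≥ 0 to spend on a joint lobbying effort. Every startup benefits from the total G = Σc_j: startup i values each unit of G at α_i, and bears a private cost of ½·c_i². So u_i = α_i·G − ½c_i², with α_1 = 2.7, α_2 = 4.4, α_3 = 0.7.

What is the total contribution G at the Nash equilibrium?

Startup i's FOC: ∂u_i/∂c_i = α_i − c_i = 0, so c_i* = α_i.
NE contributions = (2.7, 4.4, 0.7); G = 7.8.

7.8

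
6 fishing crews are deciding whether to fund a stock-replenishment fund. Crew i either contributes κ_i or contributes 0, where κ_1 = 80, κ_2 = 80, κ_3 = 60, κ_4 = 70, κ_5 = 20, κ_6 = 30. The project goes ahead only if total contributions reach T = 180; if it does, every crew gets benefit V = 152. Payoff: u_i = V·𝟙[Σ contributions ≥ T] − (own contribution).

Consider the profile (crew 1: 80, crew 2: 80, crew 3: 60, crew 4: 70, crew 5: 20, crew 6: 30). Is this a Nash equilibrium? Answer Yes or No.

No

Total = 340 ≥ 180: provided.
Crew 1 (pledges 80, payoff 72): dropping to 0 → total 260, payoff 152. Profitable deviation.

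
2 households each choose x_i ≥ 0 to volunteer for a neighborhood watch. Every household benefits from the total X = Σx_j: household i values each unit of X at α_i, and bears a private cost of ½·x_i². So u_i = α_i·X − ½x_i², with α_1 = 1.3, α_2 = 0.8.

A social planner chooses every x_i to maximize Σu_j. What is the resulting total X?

4.2

Planner FOC: ∂(Σu_j)/∂x_i = (Σα_j) − x_i = 0, so x_i^SO = Σα_j = 2.1 for every i; X^SO = 4.2.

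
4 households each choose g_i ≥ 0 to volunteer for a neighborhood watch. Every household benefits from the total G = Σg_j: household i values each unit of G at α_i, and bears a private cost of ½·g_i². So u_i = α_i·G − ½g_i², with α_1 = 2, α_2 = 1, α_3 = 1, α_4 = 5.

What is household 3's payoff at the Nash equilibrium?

8.5

Household i's FOC: ∂u_i/∂g_i = α_i − g_i = 0, so g_i* = α_i.
NE contributions = (2, 1, 1, 5); G = 9.
u_3 = α_3·G − ½·(g_3)² = 1·9 − ½·1² = 8.5.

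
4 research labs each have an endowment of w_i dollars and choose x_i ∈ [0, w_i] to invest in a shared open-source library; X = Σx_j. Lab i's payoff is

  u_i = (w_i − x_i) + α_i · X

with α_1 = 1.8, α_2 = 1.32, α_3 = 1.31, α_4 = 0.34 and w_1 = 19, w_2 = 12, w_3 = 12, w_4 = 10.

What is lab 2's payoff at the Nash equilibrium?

∂u_i/∂x_i = α_i − 1, so lab i contributes w_i if α_i > 1, else 0.
α_i > 1 for i ∈ {1, 2, 3}; NE contributions (19, 12, 12, 0), X = 43.
u_2 = (12 − 12) + 1.32·43 = 56.76.

56.76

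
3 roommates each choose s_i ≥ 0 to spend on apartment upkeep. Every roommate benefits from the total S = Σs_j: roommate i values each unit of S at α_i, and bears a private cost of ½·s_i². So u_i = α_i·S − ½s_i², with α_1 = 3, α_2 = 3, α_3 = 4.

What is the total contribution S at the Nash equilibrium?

Roommate i's FOC: ∂u_i/∂s_i = α_i − s_i = 0, so s_i* = α_i.
NE contributions = (3, 3, 4); S = 10.

10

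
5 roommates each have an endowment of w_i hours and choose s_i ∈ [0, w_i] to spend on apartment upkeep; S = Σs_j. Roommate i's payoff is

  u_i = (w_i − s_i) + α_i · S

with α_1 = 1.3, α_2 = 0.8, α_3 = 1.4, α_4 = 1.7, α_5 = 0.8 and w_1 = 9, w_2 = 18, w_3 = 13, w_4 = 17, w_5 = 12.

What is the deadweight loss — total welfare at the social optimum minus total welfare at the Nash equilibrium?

∂u_i/∂s_i = α_i − 1, so roommate i contributes w_i if α_i > 1, else 0.
α_i > 1 for i ∈ {1, 3, 4}; NE contributions (9, 0, 13, 17, 0), S = 39.
W^NE = Σw_i − S^NE + (Σα_i)·S^NE = 69 + 5·39 = 264.
Planner: ∂(Σu_j)/∂s_i = Σα_j − 1 = 5 > 0, so everyone contributes w_i; S^SO = 69, W^SO = 69 + 5·69 = 414.
Deadweight loss = 150.

150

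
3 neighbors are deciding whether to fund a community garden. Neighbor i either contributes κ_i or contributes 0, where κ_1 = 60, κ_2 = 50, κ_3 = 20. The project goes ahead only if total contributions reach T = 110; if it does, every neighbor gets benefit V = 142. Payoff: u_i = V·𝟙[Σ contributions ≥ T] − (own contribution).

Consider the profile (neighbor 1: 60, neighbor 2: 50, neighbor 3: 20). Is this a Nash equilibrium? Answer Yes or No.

No

Total = 130 ≥ 110: provided.
Neighbor 1 (pledges 60, payoff 82): dropping to 0 → total 70, payoff 0. No gain.
Neighbor 2 (pledges 50, payoff 92): dropping to 0 → total 80, payoff 0. No gain.
Neighbor 3 (pledges 20, payoff 122): dropping to 0 → total 110, payoff 142. Profitable deviation.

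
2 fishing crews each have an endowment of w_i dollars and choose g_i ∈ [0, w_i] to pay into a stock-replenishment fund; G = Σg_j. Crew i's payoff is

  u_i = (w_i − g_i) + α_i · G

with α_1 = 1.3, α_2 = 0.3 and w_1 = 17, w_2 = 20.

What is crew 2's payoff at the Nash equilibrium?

∂u_i/∂g_i = α_i − 1, so crew i contributes w_i if α_i > 1, else 0.
α_i > 1 for i ∈ {1}; NE contributions (17, 0), G = 17.
u_2 = (20 − 0) + 0.3·17 = 25.1.

25.1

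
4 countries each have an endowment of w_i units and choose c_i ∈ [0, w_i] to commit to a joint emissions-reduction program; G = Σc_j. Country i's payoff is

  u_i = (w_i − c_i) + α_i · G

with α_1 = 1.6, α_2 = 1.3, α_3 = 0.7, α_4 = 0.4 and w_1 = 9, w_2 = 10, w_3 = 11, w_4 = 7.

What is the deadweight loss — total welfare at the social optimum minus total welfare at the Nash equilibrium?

54

∂u_i/∂c_i = α_i − 1, so country i contributes w_i if α_i > 1, else 0.
α_i > 1 for i ∈ {1, 2}; NE contributions (9, 10, 0, 0), G = 19.
W^NE = Σw_i − G^NE + (Σα_i)·G^NE = 37 + 3·19 = 94.
Planner: ∂(Σu_j)/∂c_i = Σα_j − 1 = 3 > 0, so everyone contributes w_i; G^SO = 37, W^SO = 37 + 3·37 = 148.
Deadweight loss = 54.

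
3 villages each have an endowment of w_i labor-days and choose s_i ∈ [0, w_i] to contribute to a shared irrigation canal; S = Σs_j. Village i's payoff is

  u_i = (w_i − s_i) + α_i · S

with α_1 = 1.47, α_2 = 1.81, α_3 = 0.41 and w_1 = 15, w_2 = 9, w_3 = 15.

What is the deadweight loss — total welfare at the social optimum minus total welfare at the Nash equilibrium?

40.35

∂u_i/∂s_i = α_i − 1, so village i contributes w_i if α_i > 1, else 0.
α_i > 1 for i ∈ {1, 2}; NE contributions (15, 9, 0), S = 24.
W^NE = Σw_i − S^NE + (Σα_i)·S^NE = 39 + 2.69·24 = 103.56.
Planner: ∂(Σu_j)/∂s_i = Σα_j − 1 = 2.69 > 0, so everyone contributes w_i; S^SO = 39, W^SO = 39 + 2.69·39 = 143.91.
Deadweight loss = 40.35.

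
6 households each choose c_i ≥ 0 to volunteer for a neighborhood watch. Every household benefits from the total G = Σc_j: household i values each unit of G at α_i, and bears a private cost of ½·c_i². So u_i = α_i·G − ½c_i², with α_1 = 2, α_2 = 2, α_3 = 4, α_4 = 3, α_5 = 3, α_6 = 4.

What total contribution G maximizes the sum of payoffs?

Planner FOC: ∂(Σu_j)/∂c_i = (Σα_j) − c_i = 0, so c_i^SO = Σα_j = 18 for every i; G^SO = 108.

108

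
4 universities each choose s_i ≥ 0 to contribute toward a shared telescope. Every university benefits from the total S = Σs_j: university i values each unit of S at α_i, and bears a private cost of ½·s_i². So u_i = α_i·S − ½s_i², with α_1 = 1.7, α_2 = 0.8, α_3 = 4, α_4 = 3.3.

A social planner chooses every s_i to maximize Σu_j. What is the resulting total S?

39.2

Planner FOC: ∂(Σu_j)/∂s_i = (Σα_j) − s_i = 0, so s_i^SO = Σα_j = 9.8 for every i; S^SO = 39.2.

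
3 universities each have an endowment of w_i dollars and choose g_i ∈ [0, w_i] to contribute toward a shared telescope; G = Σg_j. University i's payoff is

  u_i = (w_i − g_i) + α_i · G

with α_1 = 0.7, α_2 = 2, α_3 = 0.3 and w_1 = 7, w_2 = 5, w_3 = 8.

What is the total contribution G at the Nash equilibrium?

5

∂u_i/∂g_i = α_i − 1, so university i contributes w_i if α_i > 1, else 0.
α_i > 1 for i ∈ {2}; NE contributions (0, 5, 0), G = 5.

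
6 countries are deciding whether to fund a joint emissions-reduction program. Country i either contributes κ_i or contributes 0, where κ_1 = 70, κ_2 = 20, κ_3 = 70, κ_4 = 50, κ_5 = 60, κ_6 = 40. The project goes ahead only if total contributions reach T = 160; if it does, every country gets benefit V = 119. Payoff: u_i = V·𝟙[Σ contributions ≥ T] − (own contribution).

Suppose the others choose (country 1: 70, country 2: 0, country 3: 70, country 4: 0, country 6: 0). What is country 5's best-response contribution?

Others' total = 140. Contributing 60 brings total to 200 ≥ 160: gain V − κ_5 = 59.
Best response: 60.

60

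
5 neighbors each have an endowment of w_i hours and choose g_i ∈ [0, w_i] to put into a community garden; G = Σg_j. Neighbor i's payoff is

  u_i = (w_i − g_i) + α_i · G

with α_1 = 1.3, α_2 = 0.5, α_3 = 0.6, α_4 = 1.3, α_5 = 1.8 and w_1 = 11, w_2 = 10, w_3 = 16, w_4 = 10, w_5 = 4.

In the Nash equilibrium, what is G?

25

∂u_i/∂g_i = α_i − 1, so neighbor i contributes w_i if α_i > 1, else 0.
α_i > 1 for i ∈ {1, 4, 5}; NE contributions (11, 0, 0, 10, 4), G = 25.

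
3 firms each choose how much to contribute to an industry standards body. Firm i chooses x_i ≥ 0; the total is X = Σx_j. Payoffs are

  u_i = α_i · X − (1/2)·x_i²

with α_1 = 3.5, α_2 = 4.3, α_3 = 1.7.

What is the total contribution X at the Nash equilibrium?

9.5

Firm i's FOC: ∂u_i/∂x_i = α_i − x_i = 0, so x_i* = α_i.
NE contributions = (3.5, 4.3, 1.7); X = 9.5.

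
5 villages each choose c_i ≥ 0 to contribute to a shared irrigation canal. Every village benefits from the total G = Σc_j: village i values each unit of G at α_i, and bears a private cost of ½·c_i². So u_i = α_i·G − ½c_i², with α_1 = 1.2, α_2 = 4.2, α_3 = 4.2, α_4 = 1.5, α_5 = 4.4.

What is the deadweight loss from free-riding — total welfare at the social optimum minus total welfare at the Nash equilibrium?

Village i's FOC: ∂u_i/∂c_i = α_i − c_i = 0, so c_i* = α_i.
NE contributions = (1.2, 4.2, 4.2, 1.5, 4.4); G = 15.5.
W^NE = (Σα)·G − ½Σα_i² = 15.5² − ½·58.33 = 211.085.
Planner sets c_i = Σα_j = 15.5 for every i, so G^SO = 5·15.5 = 77.5.
W^SO = (Σα)·G^SO − ½·5·(Σα)² = (5/2)·15.5² = 600.625.
Deadweight loss = W^SO − W^NE = 389.54.

389.54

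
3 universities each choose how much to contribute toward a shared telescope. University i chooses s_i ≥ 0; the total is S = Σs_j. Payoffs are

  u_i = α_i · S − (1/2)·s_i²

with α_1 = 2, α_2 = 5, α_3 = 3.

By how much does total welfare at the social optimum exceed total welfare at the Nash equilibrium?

University i's FOC: ∂u_i/∂s_i = α_i − s_i = 0, so s_i* = α_i.
NE contributions = (2, 5, 3); S = 10.
W^NE = (Σα)·S − ½Σα_i² = 10² − ½·38 = 81.
Planner sets s_i = Σα_j = 10 for every i, so S^SO = 3·10 = 30.
W^SO = (Σα)·S^SO − ½·3·(Σα)² = (3/2)·10² = 150.
Deadweight loss = W^SO − W^NE = 69.

69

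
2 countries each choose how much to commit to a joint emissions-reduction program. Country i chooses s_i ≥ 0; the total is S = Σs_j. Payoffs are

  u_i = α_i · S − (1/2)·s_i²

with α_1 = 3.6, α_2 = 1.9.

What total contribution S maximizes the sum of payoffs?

Planner FOC: ∂(Σu_j)/∂s_i = (Σα_j) − s_i = 0, so s_i^SO = Σα_j = 5.5 for every i; S^SO = 11.

11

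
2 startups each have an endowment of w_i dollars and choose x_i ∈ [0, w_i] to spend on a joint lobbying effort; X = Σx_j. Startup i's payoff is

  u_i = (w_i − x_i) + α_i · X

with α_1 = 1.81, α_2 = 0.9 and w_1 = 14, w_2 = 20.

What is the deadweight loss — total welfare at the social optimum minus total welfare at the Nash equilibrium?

∂u_i/∂x_i = α_i − 1, so startup i contributes w_i if α_i > 1, else 0.
α_i > 1 for i ∈ {1}; NE contributions (14, 0), X = 14.
W^NE = Σw_i − X^NE + (Σα_i)·X^NE = 34 + 1.71·14 = 57.94.
Planner: ∂(Σu_j)/∂x_i = Σα_j − 1 = 1.71 > 0, so everyone contributes w_i; X^SO = 34, W^SO = 34 + 1.71·34 = 92.14.
Deadweight loss = 34.2.

34.2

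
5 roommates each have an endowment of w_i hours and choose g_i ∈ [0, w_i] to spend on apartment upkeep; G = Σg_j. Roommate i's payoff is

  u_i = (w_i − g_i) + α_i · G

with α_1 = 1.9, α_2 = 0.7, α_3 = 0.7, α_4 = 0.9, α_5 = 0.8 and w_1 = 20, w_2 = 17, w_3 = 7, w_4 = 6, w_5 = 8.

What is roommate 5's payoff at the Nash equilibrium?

24

∂u_i/∂g_i = α_i − 1, so roommate i contributes w_i if α_i > 1, else 0.
α_i > 1 for i ∈ {1}; NE contributions (20, 0, 0, 0, 0), G = 20.
u_5 = (8 − 0) + 0.8·20 = 24.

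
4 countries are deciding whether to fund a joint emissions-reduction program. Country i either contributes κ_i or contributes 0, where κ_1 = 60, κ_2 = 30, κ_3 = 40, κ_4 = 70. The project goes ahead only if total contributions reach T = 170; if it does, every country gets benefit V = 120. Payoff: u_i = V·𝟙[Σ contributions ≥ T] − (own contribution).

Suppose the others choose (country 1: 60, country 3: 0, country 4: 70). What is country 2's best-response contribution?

Others' total = 130. Even contributing 30 gives 160 < 170: no benefit either way.
Best response: 0.

0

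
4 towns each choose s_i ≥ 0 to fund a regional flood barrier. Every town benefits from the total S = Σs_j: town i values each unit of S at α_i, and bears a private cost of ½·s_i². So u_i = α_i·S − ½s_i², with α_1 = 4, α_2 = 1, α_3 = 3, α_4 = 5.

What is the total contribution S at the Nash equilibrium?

13

Town i's FOC: ∂u_i/∂s_i = α_i − s_i = 0, so s_i* = α_i.
NE contributions = (4, 1, 3, 5); S = 13.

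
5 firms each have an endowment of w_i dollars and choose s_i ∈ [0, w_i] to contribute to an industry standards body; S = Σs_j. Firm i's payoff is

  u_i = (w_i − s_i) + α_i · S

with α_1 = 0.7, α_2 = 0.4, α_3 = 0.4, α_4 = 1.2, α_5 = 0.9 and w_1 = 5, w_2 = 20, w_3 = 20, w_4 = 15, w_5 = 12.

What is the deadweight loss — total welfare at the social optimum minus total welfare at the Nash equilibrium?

∂u_i/∂s_i = α_i − 1, so firm i contributes w_i if α_i > 1, else 0.
α_i > 1 for i ∈ {4}; NE contributions (0, 0, 0, 15, 0), S = 15.
W^NE = Σw_i − S^NE + (Σα_i)·S^NE = 72 + 2.6·15 = 111.
Planner: ∂(Σu_j)/∂s_i = Σα_j − 1 = 2.6 > 0, so everyone contributes w_i; S^SO = 72, W^SO = 72 + 2.6·72 = 259.2.
Deadweight loss = 148.2.

148.2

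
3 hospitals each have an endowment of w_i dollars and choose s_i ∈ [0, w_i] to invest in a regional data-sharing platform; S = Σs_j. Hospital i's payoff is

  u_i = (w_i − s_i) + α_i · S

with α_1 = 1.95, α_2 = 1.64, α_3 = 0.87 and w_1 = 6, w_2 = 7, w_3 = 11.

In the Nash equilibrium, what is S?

∂u_i/∂s_i = α_i − 1, so hospital i contributes w_i if α_i > 1, else 0.
α_i > 1 for i ∈ {1, 2}; NE contributions (6, 7, 0), S = 13.

13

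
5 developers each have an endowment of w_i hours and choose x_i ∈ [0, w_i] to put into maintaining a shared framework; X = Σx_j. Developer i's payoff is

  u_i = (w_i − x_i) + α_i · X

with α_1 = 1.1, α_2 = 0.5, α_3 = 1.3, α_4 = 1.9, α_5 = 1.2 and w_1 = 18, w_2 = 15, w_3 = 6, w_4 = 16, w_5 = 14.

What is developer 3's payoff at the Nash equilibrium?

70.2

∂u_i/∂x_i = α_i − 1, so developer i contributes w_i if α_i > 1, else 0.
α_i > 1 for i ∈ {1, 3, 4, 5}; NE contributions (18, 0, 6, 16, 14), X = 54.
u_3 = (6 − 6) + 1.3·54 = 70.2.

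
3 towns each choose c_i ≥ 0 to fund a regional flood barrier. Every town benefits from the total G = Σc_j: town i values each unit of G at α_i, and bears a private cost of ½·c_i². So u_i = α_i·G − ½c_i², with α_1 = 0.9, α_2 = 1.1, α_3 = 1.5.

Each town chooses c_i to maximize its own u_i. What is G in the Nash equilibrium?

Town i's FOC: ∂u_i/∂c_i = α_i − c_i = 0, so c_i* = α_i.
NE contributions = (0.9, 1.1, 1.5); G = 3.5.

3.5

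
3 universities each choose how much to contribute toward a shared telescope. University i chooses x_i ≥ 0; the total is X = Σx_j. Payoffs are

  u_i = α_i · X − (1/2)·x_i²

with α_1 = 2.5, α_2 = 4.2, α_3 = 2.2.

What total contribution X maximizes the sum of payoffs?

26.7

Planner FOC: ∂(Σu_j)/∂x_i = (Σα_j) − x_i = 0, so x_i^SO = Σα_j = 8.9 for every i; X^SO = 26.7.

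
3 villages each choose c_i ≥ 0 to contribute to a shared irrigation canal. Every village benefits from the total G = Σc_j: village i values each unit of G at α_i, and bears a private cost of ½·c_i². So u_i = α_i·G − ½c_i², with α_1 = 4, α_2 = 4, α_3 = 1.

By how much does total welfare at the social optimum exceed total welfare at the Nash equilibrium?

57

Village i's FOC: ∂u_i/∂c_i = α_i − c_i = 0, so c_i* = α_i.
NE contributions = (4, 4, 1); G = 9.
W^NE = (Σα)·G − ½Σα_i² = 9² − ½·33 = 64.5.
Planner sets c_i = Σα_j = 9 for every i, so G^SO = 3·9 = 27.
W^SO = (Σα)·G^SO − ½·3·(Σα)² = (3/2)·9² = 121.5.
Deadweight loss = W^SO − W^NE = 57.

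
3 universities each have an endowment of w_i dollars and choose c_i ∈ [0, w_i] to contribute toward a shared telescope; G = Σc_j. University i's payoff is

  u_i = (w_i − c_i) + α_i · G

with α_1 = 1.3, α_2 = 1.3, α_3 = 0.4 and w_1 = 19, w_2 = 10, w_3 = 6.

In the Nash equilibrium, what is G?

∂u_i/∂c_i = α_i − 1, so university i contributes w_i if α_i > 1, else 0.
α_i > 1 for i ∈ {1, 2}; NE contributions (19, 10, 0), G = 29.

29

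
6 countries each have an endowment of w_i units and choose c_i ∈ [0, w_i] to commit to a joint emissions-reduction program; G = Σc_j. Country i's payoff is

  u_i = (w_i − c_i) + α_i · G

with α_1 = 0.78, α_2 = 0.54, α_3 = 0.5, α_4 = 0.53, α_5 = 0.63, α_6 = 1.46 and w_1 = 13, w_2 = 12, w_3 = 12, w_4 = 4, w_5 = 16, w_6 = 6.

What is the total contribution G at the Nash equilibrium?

∂u_i/∂c_i = α_i − 1, so country i contributes w_i if α_i > 1, else 0.
α_i > 1 for i ∈ {6}; NE contributions (0, 0, 0, 0, 0, 6), G = 6.

6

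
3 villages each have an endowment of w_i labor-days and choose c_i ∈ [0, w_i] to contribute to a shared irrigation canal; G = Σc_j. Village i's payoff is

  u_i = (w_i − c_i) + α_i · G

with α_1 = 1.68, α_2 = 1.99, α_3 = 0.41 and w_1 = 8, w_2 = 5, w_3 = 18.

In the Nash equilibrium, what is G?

∂u_i/∂c_i = α_i − 1, so village i contributes w_i if α_i > 1, else 0.
α_i > 1 for i ∈ {1, 2}; NE contributions (8, 5, 0), G = 13.

13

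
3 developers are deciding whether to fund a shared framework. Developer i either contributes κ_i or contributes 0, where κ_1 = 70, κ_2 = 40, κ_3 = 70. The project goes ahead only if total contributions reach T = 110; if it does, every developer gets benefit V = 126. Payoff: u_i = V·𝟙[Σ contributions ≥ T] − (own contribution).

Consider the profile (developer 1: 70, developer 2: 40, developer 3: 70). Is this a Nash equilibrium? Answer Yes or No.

No

Total = 180 ≥ 110: provided.
Developer 1 (pledges 70, payoff 56): dropping to 0 → total 110, payoff 126. Profitable deviation.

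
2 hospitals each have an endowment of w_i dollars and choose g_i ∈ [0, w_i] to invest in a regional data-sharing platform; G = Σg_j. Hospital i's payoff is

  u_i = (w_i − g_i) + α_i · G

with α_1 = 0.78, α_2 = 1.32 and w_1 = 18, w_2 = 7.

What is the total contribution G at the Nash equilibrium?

∂u_i/∂g_i = α_i − 1, so hospital i contributes w_i if α_i > 1, else 0.
α_i > 1 for i ∈ {2}; NE contributions (0, 7), G = 7.

7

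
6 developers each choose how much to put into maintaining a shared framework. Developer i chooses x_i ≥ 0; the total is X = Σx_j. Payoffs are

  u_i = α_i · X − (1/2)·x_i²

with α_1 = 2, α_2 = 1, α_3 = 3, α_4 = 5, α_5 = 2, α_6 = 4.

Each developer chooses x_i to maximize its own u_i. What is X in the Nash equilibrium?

17

Developer i's FOC: ∂u_i/∂x_i = α_i − x_i = 0, so x_i* = α_i.
NE contributions = (2, 1, 3, 5, 2, 4); X = 17.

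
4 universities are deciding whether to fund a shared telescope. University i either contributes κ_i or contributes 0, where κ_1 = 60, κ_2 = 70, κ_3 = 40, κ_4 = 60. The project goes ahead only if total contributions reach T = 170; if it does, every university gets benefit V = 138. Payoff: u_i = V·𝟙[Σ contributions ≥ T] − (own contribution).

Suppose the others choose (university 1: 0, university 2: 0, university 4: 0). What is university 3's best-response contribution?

0

Others' total = 0. Even contributing 40 gives 40 < 170: no benefit either way.
Best response: 0.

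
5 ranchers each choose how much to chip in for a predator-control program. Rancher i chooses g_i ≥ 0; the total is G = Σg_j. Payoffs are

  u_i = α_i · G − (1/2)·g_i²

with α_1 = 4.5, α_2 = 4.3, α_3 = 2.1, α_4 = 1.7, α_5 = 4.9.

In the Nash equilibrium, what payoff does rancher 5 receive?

Rancher i's FOC: ∂u_i/∂g_i = α_i − g_i = 0, so g_i* = α_i.
NE contributions = (4.5, 4.3, 2.1, 1.7, 4.9); G = 17.5.
u_5 = α_5·G − ½·(g_5)² = 4.9·17.5 − ½·4.9² = 73.745.

73.745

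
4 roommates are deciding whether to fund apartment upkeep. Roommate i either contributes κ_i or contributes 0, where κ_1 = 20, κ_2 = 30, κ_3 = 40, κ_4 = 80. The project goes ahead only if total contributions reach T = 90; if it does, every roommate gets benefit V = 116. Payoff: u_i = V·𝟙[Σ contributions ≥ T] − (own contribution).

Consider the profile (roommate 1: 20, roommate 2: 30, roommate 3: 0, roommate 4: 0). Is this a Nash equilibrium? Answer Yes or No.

Total = 50 < 90: not provided.
Roommate 1 (pledges 20, payoff -20): dropping to 0 → total 30, payoff 0. Profitable deviation.

No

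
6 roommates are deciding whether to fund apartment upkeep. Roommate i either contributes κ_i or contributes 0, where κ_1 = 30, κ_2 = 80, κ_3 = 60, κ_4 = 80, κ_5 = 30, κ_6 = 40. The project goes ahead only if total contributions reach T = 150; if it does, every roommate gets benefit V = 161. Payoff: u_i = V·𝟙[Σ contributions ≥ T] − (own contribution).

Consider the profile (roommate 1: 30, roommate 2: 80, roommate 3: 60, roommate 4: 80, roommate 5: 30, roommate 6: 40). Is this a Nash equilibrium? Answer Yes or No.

Total = 320 ≥ 150: provided.
Roommate 1 (pledges 30, payoff 131): dropping to 0 → total 290, payoff 161. Profitable deviation.

No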